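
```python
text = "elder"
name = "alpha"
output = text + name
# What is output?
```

Trace:
`text = "elder"` → text = 'elder'
`name = "alpha"` → name = 'alpha'
`output = text + name` → output = 'elderalpha'
So output = 'elderalpha'

Answer: 'elderalpha'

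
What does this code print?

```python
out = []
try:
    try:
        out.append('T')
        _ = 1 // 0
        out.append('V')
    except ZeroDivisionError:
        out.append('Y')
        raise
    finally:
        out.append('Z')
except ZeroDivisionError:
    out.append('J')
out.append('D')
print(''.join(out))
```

Execution trace: 'T' (inner try body) → 'Y' (inner except ZeroDivisionError) → 'Z' (inner finally) → 'J' (outer except ZeroDivisionError) → 'D' (after the try/except). Output: TYZJD

Answer: TYZJD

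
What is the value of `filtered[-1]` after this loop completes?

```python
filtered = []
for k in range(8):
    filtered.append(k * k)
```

Last element of squares 0 to 7
`filtered` takes the values: [] → [0] → [0, 1] → [0, 1, 4] → [0, 1, 4, 9] → [0, 1, 4, 9, 16] → [0, 1, 4, 9, 16, 25] → [0, 1, 4, 9, 16, 25, 36] → [0, 1, 4, 9, 16, 25, 36, 49]
So `filtered[-1]` = 49

Answer: 49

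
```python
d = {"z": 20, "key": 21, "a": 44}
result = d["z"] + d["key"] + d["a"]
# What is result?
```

Trace:
`d = {"z": 20, "key": 21, "a": 44}` → d = {'z': 20, 'key': 21, 'a': 44}
`result = d["z"] + d["key"] + d["a"]` → result = 85
So result = 85

Answer: 85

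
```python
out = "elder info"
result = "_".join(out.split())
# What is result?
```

Trace:
`out = "elder info"` → out = 'elder info'
`result = "_".join(out.split())` → result = 'elder_info'
So result = 'elder_info'

Answer: 'elder_info'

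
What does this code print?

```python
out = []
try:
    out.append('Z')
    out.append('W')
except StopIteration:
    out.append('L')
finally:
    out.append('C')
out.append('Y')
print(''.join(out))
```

Execution trace: 'Z' (try body) → 'W' (try body, no exception) → 'C' (finally) → 'Y' (after the try/except). Output: ZWCY

Answer: ZWCY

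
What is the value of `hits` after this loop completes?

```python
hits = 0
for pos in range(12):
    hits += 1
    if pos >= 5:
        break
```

Loop breaks when pos reaches 5, hits is 6
`hits` takes the values: 0 → 1 → 2 → 3 → 4 → 5 → 6

Answer: 6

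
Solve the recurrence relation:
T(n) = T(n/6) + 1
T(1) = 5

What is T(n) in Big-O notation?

Each step divides n by 6 and adds 1. After log_6(n) steps we reach T(1)=5. So T(n) = 1·log_6(n) + 5 = O(log n).

Answer: O(log n)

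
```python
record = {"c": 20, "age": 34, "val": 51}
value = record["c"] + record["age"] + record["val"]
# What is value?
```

Trace:
`record = {"c": 20, "age": 34, "val": 51}` → record = {'c': 20, 'age': 34, 'val': 51}
`value = record["c"] + record["age"] + record["val"]` → value = 105
So value = 105

Answer: 105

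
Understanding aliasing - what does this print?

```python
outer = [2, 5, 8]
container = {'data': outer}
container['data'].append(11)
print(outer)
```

Key concept: dict holds reference to list.
Step by step:
`outer = [2, 5, 8]` → outer = [2, 5, 8]
`container = {'data': outer}` → container = {'data': [2, 5, 8]}
`container['data'].append(11)` → outer = [2, 5, 8, 11]; container = {'data': [2, 5, 8, 11]}
`print(outer)` → prints [2, 5, 8, 11]

Answer: [2, 5, 8, 11]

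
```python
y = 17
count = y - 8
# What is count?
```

Trace:
`y = 17` → y = 17
`count = y - 8` → count = 9
So count = 9

Answer: 9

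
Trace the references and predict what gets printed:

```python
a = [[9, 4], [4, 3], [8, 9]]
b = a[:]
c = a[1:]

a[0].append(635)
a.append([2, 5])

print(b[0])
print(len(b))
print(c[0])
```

Key concept: slice with nested mutation.
Step by step:
`a = [[9, 4], [4, 3], [8, 9]]` → a = [[9, 4], [4, 3], [8, 9]]
`b = a[:]` → b = [[9, 4], [4, 3], [8, 9]]
`c = a[1:]` → c = [[4, 3], [8, 9]]
`a[0].append(635)` → a = [[9, 4, 635], [4, 3], [8, 9]]; b = [[9, 4, 635], [4, 3], [8, 9]]
`a.append([2, 5])` → a = [[9, 4, 635], [4, 3], [8, 9], [2, 5]]
`print(b[0])` → prints [9, 4, 635]
`print(len(b))` → prints 3
`print(c[0])` → prints [4, 3]

Answer:
[9, 4, 635]
3
[4, 3]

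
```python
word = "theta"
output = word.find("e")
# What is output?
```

Trace:
`word = "theta"` → word = 'theta'
`output = word.find("e")` → output = 2
So output = 2

Answer: 2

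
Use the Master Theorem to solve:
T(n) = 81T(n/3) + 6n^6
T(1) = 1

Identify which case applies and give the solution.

a=81, b=3, f(n)=6n^6. log_3(81) = 4. Since c=6 > 4 and the regularity condition holds (81(n/3)^6 = (81/3^6)n^6 with 81/3^6 < 1), Case 3 applies: T(n) = Θ(f(n)) = O(n^6).

Answer: O(n^6) - Case 3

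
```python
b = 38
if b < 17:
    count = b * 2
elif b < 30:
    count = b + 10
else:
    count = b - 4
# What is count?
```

Trace:
`b = 38` → b = 38
`if b < 17: ...` → b < 17 is False, b < 30 is False, take else branch → count = 34
So count = 34

Answer: 34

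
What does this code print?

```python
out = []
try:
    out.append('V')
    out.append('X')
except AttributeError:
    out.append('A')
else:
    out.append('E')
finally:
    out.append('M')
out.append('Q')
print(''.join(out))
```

Execution trace: 'V' (try body) → 'X' (try body, no exception) → 'E' (else) → 'M' (finally) → 'Q' (after the try/except). Output: VXEMQ

Answer: VXEMQ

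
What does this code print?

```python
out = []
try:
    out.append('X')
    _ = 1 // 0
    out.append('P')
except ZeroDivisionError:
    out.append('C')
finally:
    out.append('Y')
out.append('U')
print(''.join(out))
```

Execution trace: 'X' (try body) → 'C' (except ZeroDivisionError) → 'Y' (finally) → 'U' (after the try/except). Output: XCYU

Answer: XCYU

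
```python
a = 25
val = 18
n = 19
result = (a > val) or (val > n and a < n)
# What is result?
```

Trace:
`a = 25` → a = 25
`val = 18` → val = 18
`n = 19` → n = 19
`result = (a > val) or (val > n and a < n)` → result = True
So result = True

Answer: True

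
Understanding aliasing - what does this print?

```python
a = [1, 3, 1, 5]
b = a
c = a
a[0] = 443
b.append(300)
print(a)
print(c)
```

Key concept: multiple aliases.
Step by step:
`a = [1, 3, 1, 5]` → a = [1, 3, 1, 5]
`b = a` → b = [1, 3, 1, 5] (same object as a)
`c = a` → c = [1, 3, 1, 5] (same object as a, b)
`a[0] = 443` → a = [443, 3, 1, 5] (same object as b, c); b = [443, 3, 1, 5] (same object as a, c); c = [443, 3, 1, 5] (same object as a, b)
`b.append(300)` → a = [443, 3, 1, 5, 300] (same object as b, c); b = [443, 3, 1, 5, 300] (same object as a, c); c = [443, 3, 1, 5, 300] (same object as a, b)
`print(a)` → prints [443, 3, 1, 5, 300]
`print(c)` → prints [443, 3, 1, 5, 300]

Answer:
[443, 3, 1, 5, 300]
[443, 3, 1, 5, 300]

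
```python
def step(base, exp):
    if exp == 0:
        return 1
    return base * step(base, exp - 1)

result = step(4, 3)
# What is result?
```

step(4, 3) = 4 * 4 * 4 = 64

Answer: 64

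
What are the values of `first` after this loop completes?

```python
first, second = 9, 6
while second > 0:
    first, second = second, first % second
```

GCD of 9 and 6
`first` takes the values: 9 → 6 → 3

Answer: 3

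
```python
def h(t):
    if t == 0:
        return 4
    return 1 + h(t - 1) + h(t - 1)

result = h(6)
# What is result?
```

h(t) = 1 + 2·h(t-1), h(0)=4. Closed form: (4+1)·2^6 - 1 = 319.

Answer: 319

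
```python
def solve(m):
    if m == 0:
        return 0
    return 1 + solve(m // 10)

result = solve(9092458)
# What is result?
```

Count of digits of 9092458: 7

Answer: 7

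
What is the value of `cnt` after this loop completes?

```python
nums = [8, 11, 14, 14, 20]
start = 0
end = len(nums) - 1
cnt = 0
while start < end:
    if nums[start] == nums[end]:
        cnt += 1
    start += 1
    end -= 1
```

Count matching pairs from ends
`cnt` takes the values: 0

Answer: 0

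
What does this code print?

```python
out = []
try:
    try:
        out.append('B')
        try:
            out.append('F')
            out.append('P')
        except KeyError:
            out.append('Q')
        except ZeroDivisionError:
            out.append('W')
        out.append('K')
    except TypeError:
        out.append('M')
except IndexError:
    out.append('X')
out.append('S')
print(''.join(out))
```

Execution trace: 'B' (try body) → 'F' (inner try body) → 'P' (inner try body, no exception) → 'K' (try body, no exception) → 'S' (after the try/except). Output: BFPKS

Answer: BFPKS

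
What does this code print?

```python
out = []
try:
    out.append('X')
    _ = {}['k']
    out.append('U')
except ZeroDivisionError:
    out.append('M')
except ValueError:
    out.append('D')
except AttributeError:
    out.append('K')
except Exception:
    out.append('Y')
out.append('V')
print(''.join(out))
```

Execution trace: 'X' (try body) → 'Y' (except Exception) → 'V' (after the try/except). Output: XYV

Answer: XYV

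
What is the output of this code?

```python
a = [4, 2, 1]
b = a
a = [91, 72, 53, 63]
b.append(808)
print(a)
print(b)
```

Key concept: rebinding vs mutation: a is rebound to a new list, b still points at the original.
Step by step:
`a = [4, 2, 1]` → a = [4, 2, 1]
`b = a` → b = [4, 2, 1] (same object as a)
`a = [91, 72, 53, 63]` → a = [91, 72, 53, 63]
`b.append(808)` → b = [4, 2, 1, 808]
`print(a)` → prints [91, 72, 53, 63]
`print(b)` → prints [4, 2, 1, 808]

Answer:
[91, 72, 53, 63]
[4, 2, 1, 808]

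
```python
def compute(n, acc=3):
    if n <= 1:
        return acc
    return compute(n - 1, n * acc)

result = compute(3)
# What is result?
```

Accumulator trace (n, acc): (3, 3) -> (2, 9) -> (1, 18) -> return 18

Answer: 18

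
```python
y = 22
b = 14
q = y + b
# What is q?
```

Trace:
`y = 22` → y = 22
`b = 14` → b = 14
`q = y + b` → q = 36
So q = 36

Answer: 36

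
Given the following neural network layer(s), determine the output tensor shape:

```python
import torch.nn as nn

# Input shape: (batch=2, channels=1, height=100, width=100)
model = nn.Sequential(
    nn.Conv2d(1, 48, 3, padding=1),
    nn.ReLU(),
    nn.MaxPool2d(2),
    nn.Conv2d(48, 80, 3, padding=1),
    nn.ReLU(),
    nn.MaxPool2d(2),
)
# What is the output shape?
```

Input: (2, 1, 100, 100) -> after first Conv2d: (2, 48, 100, 100) -> after first MaxPool2d: (2, 48, 50, 50) -> after second Conv2d: (2, 80, 50, 50) -> Output: (2, 80, 25, 25)

Answer: (2, 80, 25, 25)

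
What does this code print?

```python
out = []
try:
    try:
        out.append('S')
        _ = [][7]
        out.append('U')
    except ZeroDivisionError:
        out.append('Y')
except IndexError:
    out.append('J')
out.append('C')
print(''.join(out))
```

Execution trace: 'S' (try body) → 'J' (outer except IndexError) → 'C' (after the try/except). Output: SJC

Answer: SJC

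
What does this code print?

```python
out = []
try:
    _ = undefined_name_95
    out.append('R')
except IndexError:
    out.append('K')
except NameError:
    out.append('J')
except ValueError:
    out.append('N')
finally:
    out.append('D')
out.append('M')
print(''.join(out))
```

Execution trace: 'J' (except NameError) → 'D' (finally) → 'M' (after the try/except). Output: JDM

Answer: JDM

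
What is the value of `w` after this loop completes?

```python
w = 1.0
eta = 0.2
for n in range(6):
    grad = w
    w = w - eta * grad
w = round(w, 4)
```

Gradient descent: w = 1.0 * (1 - 0.2)^6
`w` takes the values: 1.0 → 0.8 → 0.64 → 0.512 → 0.4096 → 0.32768 → 0.262144 → 0.2621

Answer: 0.2621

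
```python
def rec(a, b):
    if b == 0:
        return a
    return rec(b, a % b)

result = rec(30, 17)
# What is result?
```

rec(30, 17) -> rec(17, 13) -> rec(13, 4) -> rec(4, 1) -> rec(1, 0) -> 1

Answer: 1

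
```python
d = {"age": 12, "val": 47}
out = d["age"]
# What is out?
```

Trace:
`d = {"age": 12, "val": 47}` → d = {'age': 12, 'val': 47}
`out = d["age"]` → out = 12
So out = 12

Answer: 12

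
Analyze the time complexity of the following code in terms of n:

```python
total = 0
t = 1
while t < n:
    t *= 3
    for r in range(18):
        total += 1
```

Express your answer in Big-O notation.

Each loop level contributes: log n × 1. Multiplying the contributions gives O(log n).

Answer: O(log n)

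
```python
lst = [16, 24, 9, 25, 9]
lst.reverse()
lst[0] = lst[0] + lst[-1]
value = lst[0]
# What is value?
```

Trace:
`lst = [16, 24, 9, 25, 9]` → lst = [16, 24, 9, 25, 9]
`lst.reverse()` → lst = [9, 25, 9, 24, 16]
`lst[0] = lst[0] + lst[-1]` → lst = [25, 25, 9, 24, 16]
`value = lst[0]` → value = 25
So value = 25

Answer: 25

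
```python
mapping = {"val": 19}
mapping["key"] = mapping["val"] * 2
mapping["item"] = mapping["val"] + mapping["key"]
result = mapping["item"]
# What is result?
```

Trace:
`mapping = {"val": 19}` → mapping = {'val': 19}
`mapping["key"] = mapping["val"] * 2` → mapping = {'val': 19, 'key': 38}
`mapping["item"] = mapping["val"] + mapping["key"]` → mapping = {'val': 19, 'key': 38, 'item': 57}
`result = mapping["item"]` → result = 57
So result = 57

Answer: 57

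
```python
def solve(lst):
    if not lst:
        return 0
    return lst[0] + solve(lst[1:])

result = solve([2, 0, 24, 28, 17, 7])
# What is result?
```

2 + 0 + 24 + 28 + 17 + 7 + 0 = 78

Answer: 78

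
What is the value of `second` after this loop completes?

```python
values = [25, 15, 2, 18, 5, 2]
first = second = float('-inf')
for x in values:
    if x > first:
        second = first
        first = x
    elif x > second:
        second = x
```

Second largest (with repeats) in [25, 15, 2, 18, 5, 2]
`second` takes the values: -inf → 15 → 18

Answer: 18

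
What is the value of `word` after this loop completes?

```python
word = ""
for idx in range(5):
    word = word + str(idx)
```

Concatenate digits 0 to 4
`word` takes the values: "" → "0" → "01" → "012" → "0123" → "01234"

Answer: "01234"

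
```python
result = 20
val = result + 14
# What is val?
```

Trace:
`result = 20` → result = 20
`val = result + 14` → val = 34
So val = 34

Answer: 34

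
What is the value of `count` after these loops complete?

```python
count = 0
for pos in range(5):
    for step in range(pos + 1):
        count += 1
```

Triangle: 1 + 2 + ... + 5
`count` takes the values: 0 → 1 → 2 → 3 → 4 → 5 → 6 → 7 → 8 → 9 → 10 → 11 → 12 → 13 → 14 → 15

Answer: 15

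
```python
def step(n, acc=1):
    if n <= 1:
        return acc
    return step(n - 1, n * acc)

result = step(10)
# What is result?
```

Accumulator trace (n, acc): (10, 1) -> (9, 10) -> (8, 90) -> (7, 720) -> (6, 5040) -> (5, 30240) -> (4, 151200) -> (3, 604800) -> (2, 1814400) -> (1, 3628800) -> return 3628800

Answer: 3628800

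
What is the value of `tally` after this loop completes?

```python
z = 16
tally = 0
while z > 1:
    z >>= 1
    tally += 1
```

Count right shifts until 1
`tally` takes the values: 0 → 1 → 2 → 3 → 4

Answer: 4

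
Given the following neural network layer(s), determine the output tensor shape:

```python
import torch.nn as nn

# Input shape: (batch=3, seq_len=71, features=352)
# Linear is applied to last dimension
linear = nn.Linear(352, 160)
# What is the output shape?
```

Input: (3, 71, 352) -> Output: (3, 71, 160)

Answer: (3, 71, 160)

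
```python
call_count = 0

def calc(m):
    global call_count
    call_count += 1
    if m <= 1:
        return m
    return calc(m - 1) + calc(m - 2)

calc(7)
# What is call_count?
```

Calls(m) = 1 + Calls(m-1) + Calls(m-2); Calls(0)=Calls(1)=1. For m=7 this gives 41.

Answer: 41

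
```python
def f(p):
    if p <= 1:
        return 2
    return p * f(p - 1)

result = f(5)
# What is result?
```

f(5) = 5 * 4 * 3 * 2 * 2 = 240

Answer: 240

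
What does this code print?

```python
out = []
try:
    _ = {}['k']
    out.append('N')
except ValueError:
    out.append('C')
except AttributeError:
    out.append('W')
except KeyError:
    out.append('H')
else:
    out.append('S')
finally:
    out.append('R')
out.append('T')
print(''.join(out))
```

Execution trace: 'H' (except KeyError) → 'R' (finally) → 'T' (after the try/except). Output: HRT

Answer: HRT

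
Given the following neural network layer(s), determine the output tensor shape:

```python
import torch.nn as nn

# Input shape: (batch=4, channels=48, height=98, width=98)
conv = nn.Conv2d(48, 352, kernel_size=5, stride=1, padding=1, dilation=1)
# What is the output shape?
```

Input: (4, 48, 98, 98) -> Output: (4, 352, 96, 96)

Answer: (4, 352, 96, 96)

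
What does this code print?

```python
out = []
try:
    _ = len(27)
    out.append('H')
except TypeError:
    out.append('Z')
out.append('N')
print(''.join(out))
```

Execution trace: 'Z' (except TypeError) → 'N' (after the try/except). Output: ZN

Answer: ZN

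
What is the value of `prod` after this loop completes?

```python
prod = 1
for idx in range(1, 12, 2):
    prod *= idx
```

Product of 1, 3, 5, ... up to 11
`prod` takes the values: 1 → 3 → 15 → 105 → 945 → 10395

Answer: 10395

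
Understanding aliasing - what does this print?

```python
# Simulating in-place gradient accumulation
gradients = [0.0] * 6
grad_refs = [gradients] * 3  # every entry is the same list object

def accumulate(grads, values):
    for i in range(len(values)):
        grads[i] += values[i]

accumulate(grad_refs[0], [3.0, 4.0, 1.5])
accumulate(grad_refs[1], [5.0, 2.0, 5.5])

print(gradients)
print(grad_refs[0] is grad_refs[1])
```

Key concept: gradient accumulation aliasing.
Step by step:
`gradients = [0.0] * 6` → gradients = [0.0, 0.0, 0.0, 0.0, 0.0, 0.0]
`grad_refs = [gradients] * 3` → grad_refs = [[0.0, 0.0, 0.0, 0.0, 0.0, 0.0], [0.0, 0.0, 0.0, 0.0, 0.0, 0.0], [0.0, 0.0, 0.0, 0.0, 0.0, 0.0]]
`accumulate(grad_refs[0], [3.0, 4.0, 1.5])` → gradients = [3.0, 4.0, 1.5, 0.0, 0.0, 0.0]; grad_refs = [[3.0, 4.0, 1.5, 0.0, 0.0, 0.0], [3.0, 4.0, 1.5, 0.0, 0.0, 0.0], [3.0, 4.0, 1.5, 0.0, 0.0, 0.0]]
`accumulate(grad_refs[1], [5.0, 2.0, 5.5])` → gradients = [8.0, 6.0, 7.0, 0.0, 0.0, 0.0]; grad_refs = [[8.0, 6.0, 7.0, 0.0, 0.0, 0.0], [8.0, 6.0, 7.0, 0.0, 0.0, 0.0], [8.0, 6.0, 7.0, 0.0, 0.0, 0.0]]
`print(gradients)` → prints [8.0, 6.0, 7.0, 0.0, 0.0, 0.0]
`print(grad_refs[0] is grad_refs[1])` → prints True

Answer:
[8.0, 6.0, 7.0, 0.0, 0.0, 0.0]
True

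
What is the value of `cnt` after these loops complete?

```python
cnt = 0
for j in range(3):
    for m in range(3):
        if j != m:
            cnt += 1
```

3² - 3 (exclude diagonal)
`cnt` takes the values: 0 → 1 → 2 → 3 → 4 → 5 → 6

Answer: 6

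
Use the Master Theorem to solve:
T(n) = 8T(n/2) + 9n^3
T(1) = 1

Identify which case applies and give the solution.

a=8, b=2, f(n)=9n^3. log_2(8) = 3. Since c=3 = 3, Case 2 applies: T(n) = Θ(n^log_b(a) · log n) = O(n^3 log n).

Answer: O(n^3 log n) - Case 2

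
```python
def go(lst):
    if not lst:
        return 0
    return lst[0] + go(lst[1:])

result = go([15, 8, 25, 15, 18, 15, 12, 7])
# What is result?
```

15 + 8 + 25 + 15 + 18 + 15 + 12 + 7 + 0 = 115

Answer: 115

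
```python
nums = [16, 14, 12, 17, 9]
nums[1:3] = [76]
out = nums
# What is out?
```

Trace:
`nums = [16, 14, 12, 17, 9]` → nums = [16, 14, 12, 17, 9]
`nums[1:3] = [76]` → nums = [16, 76, 17, 9]
`out = nums` → out = [16, 76, 17, 9]
So out = [16, 76, 17, 9]

Answer: [16, 76, 17, 9]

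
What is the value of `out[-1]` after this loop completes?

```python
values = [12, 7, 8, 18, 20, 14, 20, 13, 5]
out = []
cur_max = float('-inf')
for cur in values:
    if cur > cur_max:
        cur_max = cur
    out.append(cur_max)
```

Running max ends at 20
`out` takes the values: [] → [12] → [12, 12] → [12, 12, 12] → [12, 12, 12, 18] → [12, 12, 12, 18, 20] → [12, 12, 12, 18, 20, 20] → [12, 12, 12, 18, 20, 20, 20] → [12, 12, 12, 18, 20, 20, 20, 20] → [12, 12, 12, 18, 20, 20, 20, 20, 20]
So `out[-1]` = 20

Answer: 20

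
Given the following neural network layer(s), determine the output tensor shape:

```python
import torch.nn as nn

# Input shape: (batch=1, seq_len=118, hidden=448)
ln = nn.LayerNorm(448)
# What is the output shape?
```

Input: (1, 118, 448) -> Output: (1, 118, 448)

Answer: (1, 118, 448)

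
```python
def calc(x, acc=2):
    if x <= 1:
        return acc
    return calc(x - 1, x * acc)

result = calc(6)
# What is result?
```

Accumulator trace (n, acc): (6, 2) -> (5, 12) -> (4, 60) -> (3, 240) -> (2, 720) -> (1, 1440) -> return 1440

Answer: 1440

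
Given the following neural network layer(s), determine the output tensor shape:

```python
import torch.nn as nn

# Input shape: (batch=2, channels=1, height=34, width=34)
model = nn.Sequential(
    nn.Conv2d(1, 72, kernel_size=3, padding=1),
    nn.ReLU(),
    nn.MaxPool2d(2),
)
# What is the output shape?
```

Input: (2, 1, 34, 34) -> after Conv2d: (2, 72, 34, 34) -> after ReLU: (2, 72, 34, 34) -> Output: (2, 72, 17, 17)

Answer: (2, 72, 17, 17)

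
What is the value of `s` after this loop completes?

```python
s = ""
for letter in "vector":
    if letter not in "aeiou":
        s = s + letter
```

Remove vowels from 'vector'
`s` takes the values: "" → "v" → "vc" → "vct" → "vctr"

Answer: "vctr"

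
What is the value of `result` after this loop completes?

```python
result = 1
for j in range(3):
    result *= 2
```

2^3 = 8
`result` takes the values: 1 → 2 → 4 → 8

Answer: 8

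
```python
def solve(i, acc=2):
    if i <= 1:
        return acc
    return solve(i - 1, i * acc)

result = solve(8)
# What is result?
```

Accumulator trace (n, acc): (8, 2) -> (7, 16) -> (6, 112) -> (5, 672) -> (4, 3360) -> (3, 13440) -> (2, 40320) -> (1, 80640) -> return 80640

Answer: 80640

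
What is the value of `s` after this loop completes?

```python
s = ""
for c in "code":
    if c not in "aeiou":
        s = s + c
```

Remove vowels from 'code'
`s` takes the values: "" → "c" → "cd"

Answer: "cd"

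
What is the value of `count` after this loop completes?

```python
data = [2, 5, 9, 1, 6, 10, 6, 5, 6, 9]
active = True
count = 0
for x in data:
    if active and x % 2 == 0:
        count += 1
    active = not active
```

Count even values at even positions
`count` takes the values: 0 → 1 → 2 → 3 → 4

Answer: 4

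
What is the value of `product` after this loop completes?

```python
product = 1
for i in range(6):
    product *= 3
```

3^6 = 729
`product` takes the values: 1 → 3 → 9 → 27 → 81 → 243 → 729

Answer: 729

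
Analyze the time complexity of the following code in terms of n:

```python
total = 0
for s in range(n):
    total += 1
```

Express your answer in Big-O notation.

Each loop level contributes: n. Multiplying the contributions gives O(n).

Answer: O(n)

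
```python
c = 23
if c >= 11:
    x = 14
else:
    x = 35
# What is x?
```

Trace:
`c = 23` → c = 23
`if c >= 11: ...` → c >= 11 is True → x = 14
So x = 14

Answer: 14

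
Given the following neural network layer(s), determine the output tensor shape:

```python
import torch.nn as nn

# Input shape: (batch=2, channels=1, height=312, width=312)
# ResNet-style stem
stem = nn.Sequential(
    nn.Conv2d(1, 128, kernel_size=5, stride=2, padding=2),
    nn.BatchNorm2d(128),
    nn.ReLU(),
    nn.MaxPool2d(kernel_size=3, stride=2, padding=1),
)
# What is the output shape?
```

Input: (2, 1, 312, 312) -> after Conv2d 5x5 stride=2: (2, 128, 156, 156) -> Output: (2, 128, 78, 78)

Answer: (2, 128, 78, 78)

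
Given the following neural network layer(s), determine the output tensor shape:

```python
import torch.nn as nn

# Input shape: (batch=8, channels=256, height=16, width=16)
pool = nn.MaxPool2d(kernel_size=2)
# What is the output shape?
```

Input: (8, 256, 16, 16) -> Output: (8, 256, 8, 8)

Answer: (8, 256, 8, 8)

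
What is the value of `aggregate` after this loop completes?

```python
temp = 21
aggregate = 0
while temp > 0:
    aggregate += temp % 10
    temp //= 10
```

Sum digits of 21
`aggregate` takes the values: 0 → 1 → 3

Answer: 3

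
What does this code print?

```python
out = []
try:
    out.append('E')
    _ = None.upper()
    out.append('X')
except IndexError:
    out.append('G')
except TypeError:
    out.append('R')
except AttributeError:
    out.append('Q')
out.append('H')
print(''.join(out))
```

Execution trace: 'E' (try body) → 'Q' (except AttributeError) → 'H' (after the try/except). Output: EQH

Answer: EQH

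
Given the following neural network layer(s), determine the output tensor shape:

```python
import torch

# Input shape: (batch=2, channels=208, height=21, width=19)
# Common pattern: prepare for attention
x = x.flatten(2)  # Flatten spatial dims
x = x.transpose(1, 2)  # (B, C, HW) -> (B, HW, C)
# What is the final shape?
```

Input: (2, 208, 21, 19) -> after flatten(2): (2, 208, 399) -> Output: (2, 399, 208)

Answer: (2, 399, 208)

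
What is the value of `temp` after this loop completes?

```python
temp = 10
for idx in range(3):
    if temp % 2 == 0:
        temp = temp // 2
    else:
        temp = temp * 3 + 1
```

Collatz-style transformation from 10
`temp` takes the values: 10 → 5 → 16 → 8

Answer: 8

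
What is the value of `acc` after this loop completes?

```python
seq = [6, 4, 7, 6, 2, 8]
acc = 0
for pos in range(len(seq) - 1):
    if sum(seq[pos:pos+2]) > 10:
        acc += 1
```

Count windows with sum > 10
`acc` takes the values: 0 → 1 → 2

Answer: 2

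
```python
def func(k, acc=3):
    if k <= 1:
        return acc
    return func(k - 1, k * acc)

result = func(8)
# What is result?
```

Accumulator trace (n, acc): (8, 3) -> (7, 24) -> (6, 168) -> (5, 1008) -> (4, 5040) -> (3, 20160) -> (2, 60480) -> (1, 120960) -> return 120960

Answer: 120960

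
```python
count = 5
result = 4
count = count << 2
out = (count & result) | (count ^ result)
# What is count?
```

Trace:
`count = 5` → count = 5
`result = 4` → result = 4
`count = count << 2` → count = 20
`out = (count & result) | (count ^ result)` → out = 20
So count = 20

Answer: 20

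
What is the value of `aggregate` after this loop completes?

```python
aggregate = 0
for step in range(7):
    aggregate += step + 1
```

Start at 0, add 1 to 7 = 28
`aggregate` takes the values: 0 → 1 → 3 → 6 → 10 → 15 → 21 → 28

Answer: 28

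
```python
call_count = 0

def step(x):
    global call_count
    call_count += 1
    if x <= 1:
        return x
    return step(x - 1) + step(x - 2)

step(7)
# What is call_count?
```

Calls(x) = 1 + Calls(x-1) + Calls(x-2); Calls(0)=Calls(1)=1. For x=7 this gives 41.

Answer: 41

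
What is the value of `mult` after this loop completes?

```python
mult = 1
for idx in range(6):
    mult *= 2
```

2^6 = 64
`mult` takes the values: 1 → 2 → 4 → 8 → 16 → 32 → 64

Answer: 64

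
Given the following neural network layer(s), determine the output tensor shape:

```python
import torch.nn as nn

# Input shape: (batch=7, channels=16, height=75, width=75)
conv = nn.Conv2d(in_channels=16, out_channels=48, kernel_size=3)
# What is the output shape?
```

Input: (7, 16, 75, 75) -> Output: (7, 48, 73, 73)

Answer: (7, 48, 73, 73)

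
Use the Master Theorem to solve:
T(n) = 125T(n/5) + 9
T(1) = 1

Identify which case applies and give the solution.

a=125, b=5, f(n)=9. log_5(125) = 3. Since c=0 < 3, Case 1 applies: T(n) = Θ(n^log_b(a)) = O(n^3).

Answer: O(n^3) - Case 1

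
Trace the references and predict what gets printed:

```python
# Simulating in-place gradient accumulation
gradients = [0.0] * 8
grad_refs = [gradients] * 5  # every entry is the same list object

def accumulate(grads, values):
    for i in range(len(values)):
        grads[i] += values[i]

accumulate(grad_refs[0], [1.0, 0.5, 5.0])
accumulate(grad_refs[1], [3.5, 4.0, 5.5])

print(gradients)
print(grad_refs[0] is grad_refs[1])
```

Key concept: gradient accumulation aliasing.
Step by step:
`gradients = [0.0] * 8` → gradients = [0.0, 0.0, 0.0, 0.0, 0.0, 0.0, 0.0, 0.0]
`grad_refs = [gradients] * 5` → grad_refs = [[0.0, 0.0, 0.0, 0.0, 0.0, 0.0, 0.0, 0.0], [0.0, 0.0, 0.0, 0.0, 0.0, 0.0, 0.0, 0.0], [0.0, 0.0, 0.0, 0.0, 0.0, 0.0, 0.0, 0.0], [0.0, 0.0, 0.0, 0.0, 0.0, 0.0, 0.0, 0.0], [0.0, 0.0, 0.0, 0.0, 0.0, 0.0, 0.0, 0.0]]
`accumulate(grad_refs[0], [1.0, 0.5, 5.0])` → gradients = [1.0, 0.5, 5.0, 0.0, 0.0, 0.0, 0.0, 0.0]; grad_refs = [[1.0, 0.5, 5.0, 0.0, 0.0, 0.0, 0.0, 0.0], [1.0, 0.5, 5.0, 0.0, 0.0, 0.0, 0.0, 0.0], [1.0, 0.5, 5.0, 0.0, 0.0, 0.0, 0.0, 0.0], [1.0, 0.5, 5.0, 0.0, 0.0, 0.0, 0.0, 0.0], [1.0, 0.5, 5.0, 0.0, 0.0, 0.0, 0.0, 0.0]]
`accumulate(grad_refs[1], [3.5, 4.0, 5.5])` → gradients = [4.5, 4.5, 10.5, 0.0, 0.0, 0.0, 0.0, 0.0]; grad_refs = [[4.5, 4.5, 10.5, 0.0, 0.0, 0.0, 0.0, 0.0], [4.5, 4.5, 10.5, 0.0, 0.0, 0.0, 0.0, 0.0], [4.5, 4.5, 10.5, 0.0, 0.0, 0.0, 0.0, 0.0], [4.5, 4.5, 10.5, 0.0, 0.0, 0.0, 0.0, 0.0], [4.5, 4.5, 10.5, 0.0, 0.0, 0.0, 0.0, 0.0]]
`print(gradients)` → prints [4.5, 4.5, 10.5, 0.0, 0.0, 0.0, 0.0, 0.0]
`print(grad_refs[0] is grad_refs[1])` → prints True

Answer:
[4.5, 4.5, 10.5, 0.0, 0.0, 0.0, 0.0, 0.0]
True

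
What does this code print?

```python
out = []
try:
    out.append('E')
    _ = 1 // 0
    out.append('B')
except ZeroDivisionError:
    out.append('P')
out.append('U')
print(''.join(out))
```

Execution trace: 'E' (try body) → 'P' (except ZeroDivisionError) → 'U' (after the try/except). Output: EPU

Answer: EPU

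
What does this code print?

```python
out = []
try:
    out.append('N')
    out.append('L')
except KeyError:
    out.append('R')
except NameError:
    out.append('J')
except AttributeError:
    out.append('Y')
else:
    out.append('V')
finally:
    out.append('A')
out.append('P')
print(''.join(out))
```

Execution trace: 'N' (try body) → 'L' (try body, no exception) → 'V' (else) → 'A' (finally) → 'P' (after the try/except). Output: NLVAP

Answer: NLVAP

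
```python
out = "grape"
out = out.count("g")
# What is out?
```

Trace:
`out = "grape"` → out = 'grape'
`out = out.count("g")` → out = 1
So out = 1

Answer: 1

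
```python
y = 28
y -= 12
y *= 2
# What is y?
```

Trace:
`y = 28` → y = 28
`y -= 12` → y = 16
`y *= 2` → y = 32
So y = 32

Answer: 32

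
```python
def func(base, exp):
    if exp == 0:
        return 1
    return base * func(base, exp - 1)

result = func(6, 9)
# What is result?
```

func(6, 9) = 6 * 6 * 6 * 6 * 6 * 6 * 6 * 6 * 6 = 10077696

Answer: 10077696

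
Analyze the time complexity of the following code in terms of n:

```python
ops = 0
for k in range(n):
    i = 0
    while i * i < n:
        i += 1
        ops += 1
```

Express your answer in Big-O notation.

Each loop level contributes: n × √n. Multiplying the contributions gives O(n√n).

Answer: O(n√n)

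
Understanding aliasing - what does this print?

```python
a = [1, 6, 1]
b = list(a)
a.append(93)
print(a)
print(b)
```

Key concept: list() constructor creates copy.
Step by step:
`a = [1, 6, 1]` → a = [1, 6, 1]
`b = list(a)` → b = [1, 6, 1]
`a.append(93)` → a = [1, 6, 1, 93]
`print(a)` → prints [1, 6, 1, 93]
`print(b)` → prints [1, 6, 1]

Answer:
[1, 6, 1, 93]
[1, 6, 1]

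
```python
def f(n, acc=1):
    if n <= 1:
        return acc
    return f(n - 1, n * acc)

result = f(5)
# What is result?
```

Accumulator trace (n, acc): (5, 1) -> (4, 5) -> (3, 20) -> (2, 60) -> (1, 120) -> return 120

Answer: 120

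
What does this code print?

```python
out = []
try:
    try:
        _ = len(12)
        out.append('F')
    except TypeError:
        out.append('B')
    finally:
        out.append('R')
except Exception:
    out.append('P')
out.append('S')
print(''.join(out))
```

Execution trace: 'B' (inner except TypeError) → 'R' (inner finally) → 'S' (after the try/except). Output: BRS

Answer: BRS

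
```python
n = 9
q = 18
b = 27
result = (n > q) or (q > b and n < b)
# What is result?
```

Trace:
`n = 9` → n = 9
`q = 18` → q = 18
`b = 27` → b = 27
`result = (n > q) or (q > b and n < b)` → result = False
So result = False

Answer: False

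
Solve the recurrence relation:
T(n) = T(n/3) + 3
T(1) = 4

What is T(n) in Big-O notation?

Each step divides n by 3 and adds 3. After log_3(n) steps we reach T(1)=4. So T(n) = 3·log_3(n) + 4 = O(log n).

Answer: O(log n)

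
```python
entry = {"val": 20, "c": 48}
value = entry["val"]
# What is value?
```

Trace:
`entry = {"val": 20, "c": 48}` → entry = {'val': 20, 'c': 48}
`value = entry["val"]` → value = 20
So value = 20

Answer: 20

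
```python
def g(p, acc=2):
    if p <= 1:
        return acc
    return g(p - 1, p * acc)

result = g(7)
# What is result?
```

Accumulator trace (n, acc): (7, 2) -> (6, 14) -> (5, 84) -> (4, 420) -> (3, 1680) -> (2, 5040) -> (1, 10080) -> return 10080

Answer: 10080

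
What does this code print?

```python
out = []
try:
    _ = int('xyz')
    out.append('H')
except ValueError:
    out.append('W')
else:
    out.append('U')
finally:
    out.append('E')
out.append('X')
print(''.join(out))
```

Execution trace: 'W' (except ValueError) → 'E' (finally) → 'X' (after the try/except). Output: WEX

Answer: WEX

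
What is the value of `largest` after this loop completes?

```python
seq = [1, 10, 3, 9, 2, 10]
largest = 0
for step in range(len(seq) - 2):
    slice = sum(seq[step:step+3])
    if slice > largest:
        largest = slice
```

Max sum of 3-element window in [1, 10, 3, 9, 2, 10]
`largest` takes the values: 0 → 14 → 22

Answer: 22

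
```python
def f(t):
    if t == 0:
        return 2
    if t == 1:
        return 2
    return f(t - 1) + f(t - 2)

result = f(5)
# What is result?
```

Build up from base cases: f(0)=2, f(1)=2, f(2)=4, f(3)=6, f(4)=10, f(5)=16

Answer: 16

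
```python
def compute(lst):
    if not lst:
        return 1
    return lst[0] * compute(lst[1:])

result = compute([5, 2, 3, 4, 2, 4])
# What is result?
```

Product over [5, 2, 3, 4, 2, 4] = 5 * 2 * 3 * 4 * 2 * 4 = 960

Answer: 960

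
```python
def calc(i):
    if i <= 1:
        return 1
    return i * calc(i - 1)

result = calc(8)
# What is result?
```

calc(8) = 8 * 7 * 6 * 5 * 4 * 3 * 2 * 1 = 40320

Answer: 40320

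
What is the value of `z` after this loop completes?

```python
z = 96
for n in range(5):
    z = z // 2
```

Halve 5 times: 96 // 2^5 = 3
`z` takes the values: 96 → 48 → 24 → 12 → 6 → 3

Answer: 3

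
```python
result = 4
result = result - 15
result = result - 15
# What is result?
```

Trace:
`result = 4` → result = 4
`result = result - 15` → result = -11
`result = result - 15` → result = -26
So result = -26

Answer: -26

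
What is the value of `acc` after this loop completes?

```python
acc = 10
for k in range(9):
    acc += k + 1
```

Start at 10, add 1 to 9 = 55
`acc` takes the values: 10 → 11 → 13 → 16 → 20 → 25 → 31 → 38 → 46 → 55

Answer: 55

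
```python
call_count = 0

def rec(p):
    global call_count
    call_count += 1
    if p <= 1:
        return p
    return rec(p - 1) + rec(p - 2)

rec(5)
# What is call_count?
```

Calls(p) = 1 + Calls(p-1) + Calls(p-2); Calls(0)=Calls(1)=1. For p=5 this gives 15.

Answer: 15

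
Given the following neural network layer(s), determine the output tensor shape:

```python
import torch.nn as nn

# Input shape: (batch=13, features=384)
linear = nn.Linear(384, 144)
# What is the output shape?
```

Input: (13, 384) -> Output: (13, 144)

Answer: (13, 144)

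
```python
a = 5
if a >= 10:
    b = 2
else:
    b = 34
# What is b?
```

Trace:
`a = 5` → a = 5
`if a >= 10: ...` → a >= 10 is False, take else branch → b = 34
So b = 34

Answer: 34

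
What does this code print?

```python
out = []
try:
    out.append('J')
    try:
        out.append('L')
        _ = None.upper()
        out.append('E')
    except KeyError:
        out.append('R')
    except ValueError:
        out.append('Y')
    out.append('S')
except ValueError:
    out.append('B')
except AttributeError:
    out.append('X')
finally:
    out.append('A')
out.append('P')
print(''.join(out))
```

Execution trace: 'J' (try body) → 'L' (inner try body) → 'X' (except AttributeError) → 'A' (finally) → 'P' (after the try/except). Output: JLXAP

Answer: JLXAP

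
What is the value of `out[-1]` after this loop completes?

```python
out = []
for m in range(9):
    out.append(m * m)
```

Last element of squares 0 to 8
`out` takes the values: [] → [0] → [0, 1] → [0, 1, 4] → [0, 1, 4, 9] → [0, 1, 4, 9, 16] → [0, 1, 4, 9, 16, 25] → [0, 1, 4, 9, 16, 25, 36] → [0, 1, 4, 9, 16, 25, 36, 49] → [0, 1, 4, 9, 16, 25, 36, 49, 64]
So `out[-1]` = 64

Answer: 64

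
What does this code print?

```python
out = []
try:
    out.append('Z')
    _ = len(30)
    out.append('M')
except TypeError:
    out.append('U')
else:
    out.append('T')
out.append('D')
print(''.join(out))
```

Execution trace: 'Z' (try body) → 'U' (except TypeError) → 'D' (after the try/except). Output: ZUD

Answer: ZUD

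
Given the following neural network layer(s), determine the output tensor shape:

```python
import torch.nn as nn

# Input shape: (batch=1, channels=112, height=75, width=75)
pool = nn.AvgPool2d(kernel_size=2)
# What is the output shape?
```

Input: (1, 112, 75, 75) -> Output: (1, 112, 37, 37)

Answer: (1, 112, 37, 37)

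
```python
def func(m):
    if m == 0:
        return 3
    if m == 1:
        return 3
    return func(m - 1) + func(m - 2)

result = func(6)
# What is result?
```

Build up from base cases: func(0)=3, func(1)=3, func(2)=6, func(3)=9, func(4)=15, func(5)=24, func(6)=39

Answer: 39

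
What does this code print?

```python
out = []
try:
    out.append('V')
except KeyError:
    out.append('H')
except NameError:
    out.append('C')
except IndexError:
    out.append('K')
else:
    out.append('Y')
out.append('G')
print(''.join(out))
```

Execution trace: 'V' (try body, no exception) → 'Y' (else) → 'G' (after the try/except). Output: VYG

Answer: VYG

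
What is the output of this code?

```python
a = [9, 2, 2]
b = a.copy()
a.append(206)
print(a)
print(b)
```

Key concept: list.copy() creates independent copy.
Step by step:
`a = [9, 2, 2]` → a = [9, 2, 2]
`b = a.copy()` → b = [9, 2, 2]
`a.append(206)` → a = [9, 2, 2, 206]
`print(a)` → prints [9, 2, 2, 206]
`print(b)` → prints [9, 2, 2]

Answer:
[9, 2, 2, 206]
[9, 2, 2]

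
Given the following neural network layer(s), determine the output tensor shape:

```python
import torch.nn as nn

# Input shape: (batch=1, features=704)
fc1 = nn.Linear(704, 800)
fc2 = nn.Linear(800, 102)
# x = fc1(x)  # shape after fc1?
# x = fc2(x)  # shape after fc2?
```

Input: (1, 704) -> after fc1: (1, 800) -> Output: (1, 102)

Answer: (1, 102)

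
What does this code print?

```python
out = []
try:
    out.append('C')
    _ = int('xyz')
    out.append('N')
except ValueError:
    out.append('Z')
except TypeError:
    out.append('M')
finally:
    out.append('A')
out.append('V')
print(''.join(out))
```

Execution trace: 'C' (try body) → 'Z' (except ValueError) → 'A' (finally) → 'V' (after the try/except). Output: CZAV

Answer: CZAV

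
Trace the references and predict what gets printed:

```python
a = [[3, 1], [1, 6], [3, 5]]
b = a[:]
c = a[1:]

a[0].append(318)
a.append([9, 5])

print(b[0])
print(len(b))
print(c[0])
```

Key concept: slice with nested mutation.
Step by step:
`a = [[3, 1], [1, 6], [3, 5]]` → a = [[3, 1], [1, 6], [3, 5]]
`b = a[:]` → b = [[3, 1], [1, 6], [3, 5]]
`c = a[1:]` → c = [[1, 6], [3, 5]]
`a[0].append(318)` → a = [[3, 1, 318], [1, 6], [3, 5]]; b = [[3, 1, 318], [1, 6], [3, 5]]
`a.append([9, 5])` → a = [[3, 1, 318], [1, 6], [3, 5], [9, 5]]
`print(b[0])` → prints [3, 1, 318]
`print(len(b))` → prints 3
`print(c[0])` → prints [1, 6]

Answer:
[3, 1, 318]
3
[1, 6]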